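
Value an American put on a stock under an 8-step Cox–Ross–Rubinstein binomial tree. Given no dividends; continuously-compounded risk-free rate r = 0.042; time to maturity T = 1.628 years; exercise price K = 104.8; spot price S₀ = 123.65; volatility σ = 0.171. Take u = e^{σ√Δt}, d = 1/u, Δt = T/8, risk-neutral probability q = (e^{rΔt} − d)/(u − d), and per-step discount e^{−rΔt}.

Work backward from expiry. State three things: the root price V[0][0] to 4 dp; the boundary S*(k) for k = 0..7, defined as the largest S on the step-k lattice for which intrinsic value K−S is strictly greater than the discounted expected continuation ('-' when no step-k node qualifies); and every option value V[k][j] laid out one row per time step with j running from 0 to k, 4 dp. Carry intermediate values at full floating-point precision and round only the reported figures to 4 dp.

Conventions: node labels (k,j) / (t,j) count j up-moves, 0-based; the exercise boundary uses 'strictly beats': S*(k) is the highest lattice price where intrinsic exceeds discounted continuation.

params: Δt=0.20350 u=1.08019 d=0.92576 q=0.53631 e^(-rΔt)=0.99149
t_8 payoffs: 38.0912 26.9630 13.9785 0.0000 0.0000 0.0000 0.0000 0.0000 0.0000
t_7: node(7,0) S=72.0584 payoff=32.7416 vs cont=31.8497 → 32.7416 [stop]  node(7,1) S=84.0789 payoff=20.7211 vs cont=19.8291 → 20.7211 [stop]  node(7,2) S=98.1047 payoff=6.6953 vs cont=6.4266 → 6.6953 [stop]  node(7,3) S=114.4703 payoff=0.0000 vs cont=0.0000 → 0.0000 [wait]  node(7,4) S=133.5659 payoff=0.0000 vs cont=0.0000 → 0.0000 [wait]  node(7,5) S=155.8469 payoff=0.0000 vs cont=0.0000 → 0.0000 [wait]  node(7,6) S=181.8448 payoff=0.0000 vs cont=0.0000 → 0.0000 [wait]  node(7,7) S=212.1797 payoff=0.0000 vs cont=0.0000 → 0.0000 [wait]  ⇒ S*(7)=98.1047
t_6: node(6,0) S=77.8370 payoff=26.9630 vs cont=26.0711 → 26.9630 [stop]  node(6,1) S=90.8215 payoff=13.9785 vs cont=13.0866 → 13.9785 [stop]  node(6,2) S=105.9721 payoff=0.0000 vs cont=3.0781 → 3.0781 [wait]  node(6,3) S=123.6500 payoff=0.0000 vs cont=0.0000 → 0.0000 [wait]  node(6,4) S=144.2769 payoff=0.0000 vs cont=0.0000 → 0.0000 [wait]  node(6,5) S=168.3448 payoff=0.0000 vs cont=0.0000 → 0.0000 [wait]  node(6,6) S=196.4275 payoff=0.0000 vs cont=0.0000 → 0.0000 [wait]  ⇒ S*(6)=90.8215
t_5: node(5,0) S=84.0789 payoff=20.7211 vs cont=19.8291 → 20.7211 [stop]  node(5,1) S=98.1047 payoff=6.6953 vs cont=8.0634 → 8.0634 [wait]  node(5,2) S=114.4703 payoff=0.0000 vs cont=1.4152 → 1.4152 [wait]  node(5,3) S=133.5659 payoff=0.0000 vs cont=0.0000 → 0.0000 [wait]  node(5,4) S=155.8469 payoff=0.0000 vs cont=0.0000 → 0.0000 [wait]  node(5,5) S=181.8448 payoff=0.0000 vs cont=0.0000 → 0.0000 [wait]  ⇒ S*(5)=84.0789
t_4: node(4,0) S=90.8215 payoff=13.9785 vs cont=13.8141 → 13.9785 [stop]  node(4,1) S=105.9721 payoff=0.0000 vs cont=4.4596 → 4.4596 [wait]  node(4,2) S=123.6500 payoff=0.0000 vs cont=0.6506 → 0.6506 [wait]  node(4,3) S=144.2769 payoff=0.0000 vs cont=0.0000 → 0.0000 [wait]  node(4,4) S=168.3448 payoff=0.0000 vs cont=0.0000 → 0.0000 [wait]  ⇒ S*(4)=90.8215
t_3: node(3,0) S=98.1047 payoff=6.6953 vs cont=8.7979 → 8.7979 [wait]  node(3,1) S=114.4703 payoff=0.0000 vs cont=2.3963 → 2.3963 [wait]  node(3,2) S=133.5659 payoff=0.0000 vs cont=0.2991 → 0.2991 [wait]  node(3,3) S=155.8469 payoff=0.0000 vs cont=0.0000 → 0.0000 [wait]  ⇒ S*(3)=-
t_2: node(2,0) S=105.9721 payoff=0.0000 vs cont=5.3190 → 5.3190 [wait]  node(2,1) S=123.6500 payoff=0.0000 vs cont=1.2607 → 1.2607 [wait]  node(2,2) S=144.2769 payoff=0.0000 vs cont=0.1375 → 0.1375 [wait]  ⇒ S*(2)=-
t_1: node(1,0) S=114.4703 payoff=0.0000 vs cont=3.1158 → 3.1158 [wait]  node(1,1) S=133.5659 payoff=0.0000 vs cont=0.6527 → 0.6527 [wait]  ⇒ S*(1)=-
t_0: node(0,0) S=123.6500 payoff=0.0000 vs cont=1.7796 → 1.7796 [wait]  ⇒ S*(0)=-

price = 1.7796
boundary = - - - - 90.8215 84.0789 90.8215 98.1047
tree:
1.7796
3.1158 0.6527
5.3190 1.2607 0.1375
8.7979 2.3963 0.2991 0.0000
13.9785 4.4596 0.6506 0.0000 0.0000
20.7211 8.0634 1.4152 0.0000 0.0000 0.0000
26.9630 13.9785 3.0781 0.0000 0.0000 0.0000 0.0000
32.7416 20.7211 6.6953 0.0000 0.0000 0.0000 0.0000 0.0000
38.0912 26.9630 13.9785 0.0000 0.0000 0.0000 0.0000 0.0000 0.0000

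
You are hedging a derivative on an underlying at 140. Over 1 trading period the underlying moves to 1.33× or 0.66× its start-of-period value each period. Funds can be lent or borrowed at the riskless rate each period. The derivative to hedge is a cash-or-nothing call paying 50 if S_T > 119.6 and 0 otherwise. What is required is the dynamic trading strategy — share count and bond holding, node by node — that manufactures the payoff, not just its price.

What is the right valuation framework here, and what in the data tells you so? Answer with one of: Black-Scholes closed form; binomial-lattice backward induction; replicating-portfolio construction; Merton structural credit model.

Key observation: the deliverable is the dynamic trading strategy on the 1-step tree (spot 140, moves 1.33 and 0.66), so the valuation must go through the node-by-node replicating-portfolio solve.

framework: replicating-portfolio construction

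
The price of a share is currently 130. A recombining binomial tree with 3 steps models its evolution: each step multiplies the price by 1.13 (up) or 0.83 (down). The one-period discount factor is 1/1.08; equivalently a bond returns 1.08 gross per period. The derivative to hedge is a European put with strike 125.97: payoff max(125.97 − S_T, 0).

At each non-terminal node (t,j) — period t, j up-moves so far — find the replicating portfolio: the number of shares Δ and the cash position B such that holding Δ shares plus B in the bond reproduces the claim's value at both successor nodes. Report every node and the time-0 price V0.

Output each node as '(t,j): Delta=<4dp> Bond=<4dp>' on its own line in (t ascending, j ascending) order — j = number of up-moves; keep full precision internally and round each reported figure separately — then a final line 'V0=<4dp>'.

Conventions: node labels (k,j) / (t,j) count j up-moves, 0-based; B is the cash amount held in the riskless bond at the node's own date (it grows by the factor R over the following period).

(0,0): Delta=-0.1677 Bond=23.3518
(1,0): Delta=-0.7185 Bond=84.6597
(1,1): Delta=-0.0867 Bond=13.3320
(2,0): Delta=-1.0000 Bond=116.6389
(2,1): Delta=-0.6772 Bond=86.3913
(2,2): Delta=0.0000 Bond=0.0000
V0=1.5553

Since d<R<u, set p* = (R−d)/(u−d) = 0.8333; price each node as the discounted p*-expectation of its children.
Expiry values: V(3,0)=51.6377, V(3,1)=24.7706, V(3,2)=0.0000, V(3,3)=0.0000
  t=2,j=0: stock 89.5570 → up 101.1994 (V=24.7706), down 74.3323 (V=51.6377). Price 27.0819; hedge Δ=-1.0000, bond B=116.6389.
  t=2,j=1: stock 121.9270 → up 137.7775 (V=0.0000), down 101.1994 (V=24.7706). Price 3.8226; hedge Δ=-0.6772, bond B=86.3913.
  t=2,j=2: stock 165.9970 → up 187.5766 (V=0.0000), down 137.7775 (V=0.0000). Price 0.0000; hedge Δ=0.0000, bond B=0.0000.
  t=1,j=0: stock 107.9000 → up 121.9270 (V=3.8226), down 89.5570 (V=27.0819). Price 7.1289; hedge Δ=-0.7185, bond B=84.6597.
  t=1,j=1: stock 146.9000 → up 165.9970 (V=0.0000), down 121.9270 (V=3.8226). Price 0.5899; hedge Δ=-0.0867, bond B=13.3320.
  t=0,j=0: stock 130.0000 → up 146.9000 (V=0.5899), down 107.9000 (V=7.1289). Price 1.5553; hedge Δ=-0.1677, bond B=23.3518.
Check: Δ(0,0)·S0 + B(0,0) = 1.5553 = V0.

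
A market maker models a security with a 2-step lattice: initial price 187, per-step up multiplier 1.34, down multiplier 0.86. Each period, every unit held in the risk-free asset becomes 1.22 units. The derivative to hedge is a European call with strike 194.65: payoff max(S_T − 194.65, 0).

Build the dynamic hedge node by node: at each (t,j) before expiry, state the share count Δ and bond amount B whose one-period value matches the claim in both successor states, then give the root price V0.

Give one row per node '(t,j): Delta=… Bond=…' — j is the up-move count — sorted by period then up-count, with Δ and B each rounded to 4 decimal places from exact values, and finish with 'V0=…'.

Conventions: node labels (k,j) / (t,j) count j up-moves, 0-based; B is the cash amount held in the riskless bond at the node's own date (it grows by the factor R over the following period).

The replicating-portfolio and risk-neutral prices coincide; use p* = (1.22−0.86)/(1.34−0.86) = 0.7500 for the latter.
Expiry values: V(2,0)=0.0000, V(2,1)=20.8488, V(2,2)=141.1272
  t=1,j=0: stock 160.8200 → up 215.4988 (V=20.8488), down 138.3052 (V=0.0000). Price 12.8169; hedge Δ=0.2701, bond B=-30.6181.
  t=1,j=1: stock 250.5800 → up 335.7772 (V=141.1272), down 215.4988 (V=20.8488). Price 91.0308; hedge Δ=1.0000, bond B=-159.5492.
  t=0,j=0: stock 187.0000 → up 250.5800 (V=91.0308), down 160.8200 (V=12.8169). Price 58.5880; hedge Δ=0.8714, bond B=-104.3577.
As a check, the time-0 holding Δ(0,0)·S0 + B(0,0) comes to 58.5880 — exactly V0.

(0,0): Delta=0.8714 Bond=-104.3577
(1,0): Delta=0.2701 Bond=-30.6181
(1,1): Delta=1.0000 Bond=-159.5492
V0=58.5880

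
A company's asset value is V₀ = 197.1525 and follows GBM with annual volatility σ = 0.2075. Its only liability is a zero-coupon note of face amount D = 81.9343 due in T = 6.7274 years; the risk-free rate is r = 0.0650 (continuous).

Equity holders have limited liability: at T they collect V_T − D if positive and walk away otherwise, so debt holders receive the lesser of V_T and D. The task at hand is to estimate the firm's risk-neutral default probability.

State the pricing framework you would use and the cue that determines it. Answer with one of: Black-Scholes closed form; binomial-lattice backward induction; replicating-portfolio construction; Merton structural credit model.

framework: Merton structural credit model

Key observation: a levered firm with one bullet debt due at 6.7274 years is the canonical structural-credit setup: equity is a call on the firm's assets struck at the face value.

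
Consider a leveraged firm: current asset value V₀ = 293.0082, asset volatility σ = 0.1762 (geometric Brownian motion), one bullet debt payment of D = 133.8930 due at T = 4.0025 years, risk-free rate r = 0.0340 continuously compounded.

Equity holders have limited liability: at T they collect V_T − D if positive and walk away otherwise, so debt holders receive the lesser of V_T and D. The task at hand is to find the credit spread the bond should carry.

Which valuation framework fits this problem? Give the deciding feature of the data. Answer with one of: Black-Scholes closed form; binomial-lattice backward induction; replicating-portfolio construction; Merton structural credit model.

Key observation: assets follow a GBM and default happens iff V_T < 133.8930; valuing claims on that split (equity as a call, risky debt as the residual) is the structural model's definition.

framework: Merton structural credit model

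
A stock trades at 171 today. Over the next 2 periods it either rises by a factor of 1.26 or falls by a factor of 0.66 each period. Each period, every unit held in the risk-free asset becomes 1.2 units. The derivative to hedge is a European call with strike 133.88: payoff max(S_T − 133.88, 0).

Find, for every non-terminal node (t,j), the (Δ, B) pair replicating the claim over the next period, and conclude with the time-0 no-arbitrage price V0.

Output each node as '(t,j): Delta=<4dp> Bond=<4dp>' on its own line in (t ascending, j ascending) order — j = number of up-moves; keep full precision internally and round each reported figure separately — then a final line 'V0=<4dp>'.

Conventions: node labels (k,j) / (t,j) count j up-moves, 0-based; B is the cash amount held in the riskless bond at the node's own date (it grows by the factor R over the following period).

(0,0): Delta=0.9518 Bond=-84.3108
(1,0): Delta=0.1229 Bond=-7.6300
(1,1): Delta=1.0000 Bond=-111.5667
V0=78.4402

The replicating-portfolio and risk-neutral prices coincide; use p* = (1.2−0.66)/(1.26−0.66) = 0.9000 for the latter.
Payoffs at expiry: V(2,0)=0.0000, V(2,1)=8.3236, V(2,2)=137.5996
Node (1,0) S=112.8600: V=(p*·8.3236+(1−p*)·0.0000)/1.2=6.2427; Δ=(8.3236−0.0000)/(142.2036−74.4876)=0.1229; B=V−Δ·S=-7.6300
Node (1,1) S=215.4600: V=(p*·137.5996+(1−p*)·8.3236)/1.2=103.8933; Δ=(137.5996−8.3236)/(271.4796−142.2036)=1.0000; B=V−Δ·S=-111.5667
Node (0,0) S=171.0000: V=(p*·103.8933+(1−p*)·6.2427)/1.2=78.4402; Δ=(103.8933−6.2427)/(215.4600−112.8600)=0.9518; B=V−Δ·S=-84.3108
Verification: the root portfolio costs Δ(0,0)·S0 + B(0,0) = 78.4402, matching V0.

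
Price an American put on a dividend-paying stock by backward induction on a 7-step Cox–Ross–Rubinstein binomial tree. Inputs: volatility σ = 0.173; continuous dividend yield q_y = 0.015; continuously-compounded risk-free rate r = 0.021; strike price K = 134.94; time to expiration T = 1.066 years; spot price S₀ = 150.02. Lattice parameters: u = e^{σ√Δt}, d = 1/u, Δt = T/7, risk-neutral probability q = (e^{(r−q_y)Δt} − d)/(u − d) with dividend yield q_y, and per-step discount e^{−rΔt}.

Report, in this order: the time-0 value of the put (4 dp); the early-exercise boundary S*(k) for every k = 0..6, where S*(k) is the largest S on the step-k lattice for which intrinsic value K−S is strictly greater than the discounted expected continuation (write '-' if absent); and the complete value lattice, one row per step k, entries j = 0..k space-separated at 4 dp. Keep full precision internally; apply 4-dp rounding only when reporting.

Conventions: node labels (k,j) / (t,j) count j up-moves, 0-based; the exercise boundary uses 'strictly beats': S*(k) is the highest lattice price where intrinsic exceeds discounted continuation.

price = 4.1539
boundary = - - - - - 107.0411 114.5171
tree:
4.1539
6.5123 1.7254
9.9383 2.9876 0.4223
14.6685 5.0779 0.8306 0.0000
20.7636 8.4178 1.6334 0.0000 0.0000
27.8989 13.4697 3.2124 0.0000 0.0000 0.0000
34.8868 20.4229 6.3177 0.0000 0.0000 0.0000 0.0000
41.4186 27.8989 12.4248 0.0000 0.0000 0.0000 0.0000 0.0000

params: Δt=0.15229 u=1.06984 d=0.93472 q=0.48989 e^(-rΔt)=0.99681
t_7 payoffs: 41.4186 27.8989 12.4248 0.0000 0.0000 0.0000 0.0000 0.0000
t_6: node(6,0) S=100.0532 payoff=34.8868 vs cont=34.6843 → 34.8868 [stop]  node(6,1) S=114.5171 payoff=20.4229 vs cont=20.2534 → 20.4229 [stop]  node(6,2) S=131.0719 payoff=3.8681 vs cont=6.3177 → 6.3177 [wait]  node(6,3) S=150.0200 payoff=0.0000 vs cont=0.0000 → 0.0000 [wait]  node(6,4) S=171.7072 payoff=0.0000 vs cont=0.0000 → 0.0000 [wait]  node(6,5) S=196.5297 payoff=0.0000 vs cont=0.0000 → 0.0000 [wait]  node(6,6) S=224.9404 payoff=0.0000 vs cont=0.0000 → 0.0000 [wait]  ⇒ S*(6)=114.5171
t_5: node(5,0) S=107.0411 payoff=27.8989 vs cont=27.7123 → 27.8989 [stop]  node(5,1) S=122.5152 payoff=12.4248 vs cont=13.4697 → 13.4697 [wait]  node(5,2) S=140.2263 payoff=0.0000 vs cont=3.2124 → 3.2124 [wait]  node(5,3) S=160.4977 payoff=0.0000 vs cont=0.0000 → 0.0000 [wait]  node(5,4) S=183.6997 payoff=0.0000 vs cont=0.0000 → 0.0000 [wait]  node(5,5) S=210.2557 payoff=0.0000 vs cont=0.0000 → 0.0000 [wait]  ⇒ S*(5)=107.0411
t_4: node(4,0) S=114.5171 payoff=20.4229 vs cont=20.7636 → 20.7636 [wait]  node(4,1) S=131.0719 payoff=3.8681 vs cont=8.4178 → 8.4178 [wait]  node(4,2) S=150.0200 payoff=0.0000 vs cont=1.6334 → 1.6334 [wait]  node(4,3) S=171.7072 payoff=0.0000 vs cont=0.0000 → 0.0000 [wait]  node(4,4) S=196.5297 payoff=0.0000 vs cont=0.0000 → 0.0000 [wait]  ⇒ S*(4)=-
t_3: node(3,0) S=122.5152 payoff=12.4248 vs cont=14.6685 → 14.6685 [wait]  node(3,1) S=140.2263 payoff=0.0000 vs cont=5.0779 → 5.0779 [wait]  node(3,2) S=160.4977 payoff=0.0000 vs cont=0.8306 → 0.8306 [wait]  node(3,3) S=183.6997 payoff=0.0000 vs cont=0.0000 → 0.0000 [wait]  ⇒ S*(3)=-
t_2: node(2,0) S=131.0719 payoff=3.8681 vs cont=9.9383 → 9.9383 [wait]  node(2,1) S=150.0200 payoff=0.0000 vs cont=2.9876 → 2.9876 [wait]  node(2,2) S=171.7072 payoff=0.0000 vs cont=0.4223 → 0.4223 [wait]  ⇒ S*(2)=-
t_1: node(1,0) S=140.2263 payoff=0.0000 vs cont=6.5123 → 6.5123 [wait]  node(1,1) S=160.4977 payoff=0.0000 vs cont=1.7254 → 1.7254 [wait]  ⇒ S*(1)=-
t_0: node(0,0) S=150.0200 payoff=0.0000 vs cont=4.1539 → 4.1539 [wait]  ⇒ S*(0)=-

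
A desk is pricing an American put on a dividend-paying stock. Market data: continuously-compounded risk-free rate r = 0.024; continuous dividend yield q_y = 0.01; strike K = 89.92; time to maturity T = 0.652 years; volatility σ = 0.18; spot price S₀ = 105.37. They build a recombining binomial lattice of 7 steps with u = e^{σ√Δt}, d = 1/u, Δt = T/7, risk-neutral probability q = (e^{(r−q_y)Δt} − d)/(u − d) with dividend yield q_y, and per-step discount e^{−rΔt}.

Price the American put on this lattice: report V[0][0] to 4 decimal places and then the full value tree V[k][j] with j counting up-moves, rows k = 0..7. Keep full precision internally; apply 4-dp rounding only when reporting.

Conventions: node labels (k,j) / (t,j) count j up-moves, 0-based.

price = 0.7932
tree:
0.7932
1.3738 0.2118
2.3410 0.4055 0.0176
3.9059 0.7749 0.0352 0.0000
6.3336 1.4776 0.0703 0.0000 0.0000
9.8578 2.8116 0.1404 0.0000 0.0000 0.0000
14.1374 5.3365 0.2804 0.0000 0.0000 0.0000 0.0000
18.1882 9.8578 0.5600 0.0000 0.0000 0.0000 0.0000 0.0000

Δt=0.09314, u=1.05647, d=0.94655, q=0.49814, disc=e^(-rΔt)=0.99777
k=7 terminal: V=max(K-S,0) → 18.1882 9.8578 0.5600 0.0000 0.0000 0.0000 0.0000 0.0000
k=6: j=0 S=75.7826 intr=14.1374 cont=14.0071 V=14.1374[EX]; j=1 S=84.5835 intr=5.3365 cont=5.2145 V=5.3365[EX]; j=2 S=94.4064 intr=0.0000 cont=0.2804 V=0.2804[hold]; j=3 S=105.3700 intr=0.0000 cont=0.0000 V=0.0000[hold]; j=4 S=117.6069 intr=0.0000 cont=0.0000 V=0.0000[hold]; j=5 S=131.2648 intr=0.0000 cont=0.0000 V=0.0000[hold]; j=6 S=146.5090 intr=0.0000 cont=0.0000 V=0.0000[hold]
k=5: j=0 S=80.0622 intr=9.8578 cont=9.7315 V=9.8578[EX]; j=1 S=89.3600 intr=0.5600 cont=2.8116 V=2.8116[hold]; j=2 S=99.7376 intr=0.0000 cont=0.1404 V=0.1404[hold]; j=3 S=111.3204 intr=0.0000 cont=0.0000 V=0.0000[hold]; j=4 S=124.2483 intr=0.0000 cont=0.0000 V=0.0000[hold]; j=5 S=138.6776 intr=0.0000 cont=0.0000 V=0.0000[hold]
k=4: j=0 S=84.5835 intr=5.3365 cont=6.3336 V=6.3336[hold]; j=1 S=94.4064 intr=0.0000 cont=1.4776 V=1.4776[hold]; j=2 S=105.3700 intr=0.0000 cont=0.0703 V=0.0703[hold]; j=3 S=117.6069 intr=0.0000 cont=0.0000 V=0.0000[hold]; j=4 S=131.2648 intr=0.0000 cont=0.0000 V=0.0000[hold]
k=3: j=0 S=89.3600 intr=0.5600 cont=3.9059 V=3.9059[hold]; j=1 S=99.7376 intr=0.0000 cont=0.7749 V=0.7749[hold]; j=2 S=111.3204 intr=0.0000 cont=0.0352 V=0.0352[hold]; j=3 S=124.2483 intr=0.0000 cont=0.0000 V=0.0000[hold]
k=2: j=0 S=94.4064 intr=0.0000 cont=2.3410 V=2.3410[hold]; j=1 S=105.3700 intr=0.0000 cont=0.4055 V=0.4055[hold]; j=2 S=117.6069 intr=0.0000 cont=0.0176 V=0.0176[hold]
k=1: j=0 S=99.7376 intr=0.0000 cont=1.3738 V=1.3738[hold]; j=1 S=111.3204 intr=0.0000 cont=0.2118 V=0.2118[hold]
k=0: j=0 S=105.3700 intr=0.0000 cont=0.7932 V=0.7932[hold]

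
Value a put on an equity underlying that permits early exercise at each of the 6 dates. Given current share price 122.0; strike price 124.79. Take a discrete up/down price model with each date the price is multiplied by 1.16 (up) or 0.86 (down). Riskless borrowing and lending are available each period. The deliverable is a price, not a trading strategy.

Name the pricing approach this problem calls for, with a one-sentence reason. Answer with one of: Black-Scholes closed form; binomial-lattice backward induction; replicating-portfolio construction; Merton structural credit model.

framework: binomial-lattice backward induction

Key observation: with exercise allowed before expiry on a discrete up/down model (6 steps from spot 122), the strike-124.79 put's value must be rolled back through the tree testing early exercise at each node.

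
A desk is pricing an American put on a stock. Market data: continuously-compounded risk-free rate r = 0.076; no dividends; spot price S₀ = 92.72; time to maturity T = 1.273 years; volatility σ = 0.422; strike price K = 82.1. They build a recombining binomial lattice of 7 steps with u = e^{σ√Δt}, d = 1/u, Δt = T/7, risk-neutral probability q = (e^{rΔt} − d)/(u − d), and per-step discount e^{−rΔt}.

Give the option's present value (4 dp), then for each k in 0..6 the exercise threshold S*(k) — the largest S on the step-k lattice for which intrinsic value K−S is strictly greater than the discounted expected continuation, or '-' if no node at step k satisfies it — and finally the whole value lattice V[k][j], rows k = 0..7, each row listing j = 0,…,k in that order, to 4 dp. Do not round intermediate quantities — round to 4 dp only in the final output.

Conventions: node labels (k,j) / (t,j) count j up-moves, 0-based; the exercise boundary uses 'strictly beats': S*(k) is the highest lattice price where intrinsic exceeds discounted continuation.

price = 8.9913
boundary = - - - 54.0388 45.1388 54.0388 64.6936
tree:
8.9913
13.5757 4.5414
19.8828 7.4875 1.6468
28.0612 12.0526 3.0150 0.2894
36.9612 18.7982 5.4717 0.5795 0.0000
44.3954 28.0612 9.8246 1.1602 0.0000 0.0000
50.6053 36.9612 17.4064 2.3228 0.0000 0.0000 0.0000
55.7924 44.3954 28.0612 4.6507 0.0000 0.0000 0.0000 0.0000

params: Δt=0.18186 u=1.19717 d=0.83530 q=0.49359 e^(-rΔt)=0.98627
t_7 payoffs: 55.7924 44.3954 28.0612 4.6507 0.0000 0.0000 0.0000 0.0000
t_6: node(6,0) S=31.4947 payoff=50.6053 vs cont=49.4784 → 50.6053 [stop]  node(6,1) S=45.1388 payoff=36.9612 vs cont=35.8343 → 36.9612 [stop]  node(6,2) S=64.6936 payoff=17.4064 vs cont=16.2795 → 17.4064 [stop]  node(6,3) S=92.7200 payoff=0.0000 vs cont=2.3228 → 2.3228 [wait]  node(6,4) S=132.8879 payoff=0.0000 vs cont=0.0000 → 0.0000 [wait]  node(6,5) S=190.4571 payoff=0.0000 vs cont=0.0000 → 0.0000 [wait]  node(6,6) S=272.9663 payoff=0.0000 vs cont=0.0000 → 0.0000 [wait]  ⇒ S*(6)=64.6936
t_5: node(5,0) S=37.7046 payoff=44.3954 vs cont=43.2685 → 44.3954 [stop]  node(5,1) S=54.0388 payoff=28.0612 vs cont=26.9343 → 28.0612 [stop]  node(5,2) S=77.4493 payoff=4.6507 vs cont=9.8246 → 9.8246 [wait]  node(5,3) S=111.0016 payoff=0.0000 vs cont=1.1602 → 1.1602 [wait]  node(5,4) S=159.0894 payoff=0.0000 vs cont=0.0000 → 0.0000 [wait]  node(5,5) S=228.0096 payoff=0.0000 vs cont=0.0000 → 0.0000 [wait]  ⇒ S*(5)=54.0388
t_4: node(4,0) S=45.1388 payoff=36.9612 vs cont=35.8343 → 36.9612 [stop]  node(4,1) S=64.6936 payoff=17.4064 vs cont=18.7982 → 18.7982 [wait]  node(4,2) S=92.7200 payoff=0.0000 vs cont=5.4717 → 5.4717 [wait]  node(4,3) S=132.8879 payoff=0.0000 vs cont=0.5795 → 0.5795 [wait]  node(4,4) S=190.4571 payoff=0.0000 vs cont=0.0000 → 0.0000 [wait]  ⇒ S*(4)=45.1388
t_3: node(3,0) S=54.0388 payoff=28.0612 vs cont=27.6118 → 28.0612 [stop]  node(3,1) S=77.4493 payoff=4.6507 vs cont=12.0526 → 12.0526 [wait]  node(3,2) S=111.0016 payoff=0.0000 vs cont=3.0150 → 3.0150 [wait]  node(3,3) S=159.0894 payoff=0.0000 vs cont=0.2894 → 0.2894 [wait]  ⇒ S*(3)=54.0388
t_2: node(2,0) S=64.6936 payoff=17.4064 vs cont=19.8828 → 19.8828 [wait]  node(2,1) S=92.7200 payoff=0.0000 vs cont=7.4875 → 7.4875 [wait]  node(2,2) S=132.8879 payoff=0.0000 vs cont=1.6468 → 1.6468 [wait]  ⇒ S*(2)=-
t_1: node(1,0) S=77.4493 payoff=4.6507 vs cont=13.5757 → 13.5757 [wait]  node(1,1) S=111.0016 payoff=0.0000 vs cont=4.5414 → 4.5414 [wait]  ⇒ S*(1)=-
t_0: node(0,0) S=92.7200 payoff=0.0000 vs cont=8.9913 → 8.9913 [wait]  ⇒ S*(0)=-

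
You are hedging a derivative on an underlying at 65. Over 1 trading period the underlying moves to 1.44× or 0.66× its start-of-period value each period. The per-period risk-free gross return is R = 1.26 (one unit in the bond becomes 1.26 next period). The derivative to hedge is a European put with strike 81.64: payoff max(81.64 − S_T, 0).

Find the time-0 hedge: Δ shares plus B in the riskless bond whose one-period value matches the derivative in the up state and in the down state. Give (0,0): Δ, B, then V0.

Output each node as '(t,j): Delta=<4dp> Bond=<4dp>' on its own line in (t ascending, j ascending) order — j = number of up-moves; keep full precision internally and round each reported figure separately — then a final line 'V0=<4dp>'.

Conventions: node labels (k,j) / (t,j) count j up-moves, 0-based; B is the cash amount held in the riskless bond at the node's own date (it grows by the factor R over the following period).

(0,0): Delta=-0.7641 Bond=56.7619
V0=7.0952

The replicating-portfolio and risk-neutral prices coincide; use p* = (1.26−0.66)/(1.44−0.66) = 0.7692 for the latter.
Payoffs at expiry: V(1,0)=38.7400, V(1,1)=0.0000
  t=0,j=0: stock 65.0000 → up 93.6000 (V=0.0000), down 42.9000 (V=38.7400). Price 7.0952; hedge Δ=-0.7641, bond B=56.7619.
Check: Δ(0,0)·S0 + B(0,0) = 7.0952 = V0.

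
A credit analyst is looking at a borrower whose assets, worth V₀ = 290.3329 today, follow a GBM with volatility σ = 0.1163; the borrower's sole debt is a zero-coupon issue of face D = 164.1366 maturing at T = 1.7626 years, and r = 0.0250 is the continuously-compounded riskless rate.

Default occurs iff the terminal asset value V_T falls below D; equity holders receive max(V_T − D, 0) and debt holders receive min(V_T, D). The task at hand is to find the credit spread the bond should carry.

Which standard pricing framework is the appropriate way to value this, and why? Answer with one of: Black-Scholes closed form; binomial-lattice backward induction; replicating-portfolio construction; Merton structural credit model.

Key observation: the asked-for credit quantity lives on the firm's capital structure — asset value, asset volatility, debt face 164.1366 — which is the structural model's domain.

framework: Merton structural credit model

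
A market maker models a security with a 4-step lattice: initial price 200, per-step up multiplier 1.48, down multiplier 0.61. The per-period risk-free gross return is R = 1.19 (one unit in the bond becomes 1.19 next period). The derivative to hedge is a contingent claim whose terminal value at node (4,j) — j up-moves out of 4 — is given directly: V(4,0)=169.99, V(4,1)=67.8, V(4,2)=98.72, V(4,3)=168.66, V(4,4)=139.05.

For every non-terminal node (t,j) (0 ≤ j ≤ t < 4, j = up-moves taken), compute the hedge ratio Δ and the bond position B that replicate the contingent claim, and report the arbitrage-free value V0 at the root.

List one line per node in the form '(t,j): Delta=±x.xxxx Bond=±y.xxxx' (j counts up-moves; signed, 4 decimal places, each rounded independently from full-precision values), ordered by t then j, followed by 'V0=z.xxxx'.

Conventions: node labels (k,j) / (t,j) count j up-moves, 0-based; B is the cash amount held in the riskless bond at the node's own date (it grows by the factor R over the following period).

No-arbitrage ⇒ martingale measure with p* = (R−d)/(u−d) = 0.6667.
At maturity the claim pays: V(4,0)=169.9900, V(4,1)=67.8000, V(4,2)=98.7200, V(4,3)=168.6600, V(4,4)=139.0500
Node (3,0) S=45.3962: V=(p*·67.8000+(1−p*)·169.9900)/1.19=85.5994; Δ=(67.8000−169.9900)/(67.1864−27.6917)=-2.5874; B=V−Δ·S=203.0592
Node (3,1) S=110.1416: V=(p*·98.7200+(1−p*)·67.8000)/1.19=74.2969; Δ=(98.7200−67.8000)/(163.0096−67.1864)=0.3227; B=V−Δ·S=38.7567
Node (3,2) S=267.2288: V=(p*·168.6600+(1−p*)·98.7200)/1.19=122.1401; Δ=(168.6600−98.7200)/(395.4986−163.0096)=0.3008; B=V−Δ·S=41.7493
Node (3,3) S=648.3584: V=(p*·139.0500+(1−p*)·168.6600)/1.19=125.1429; Δ=(139.0500−168.6600)/(959.5704−395.4986)=-0.0525; B=V−Δ·S=159.1773
Node (2,0) S=74.4200: V=(p*·74.2969+(1−p*)·85.5994)/1.19=65.6004; Δ=(74.2969−85.5994)/(110.1416−45.3962)=-0.1746; B=V−Δ·S=78.5918
Node (2,1) S=180.5600: V=(p*·122.1401+(1−p*)·74.2969)/1.19=89.2373; Δ=(122.1401−74.2969)/(267.2288−110.1416)=0.3046; B=V−Δ·S=34.2452
Node (2,2) S=438.0800: V=(p*·125.1429+(1−p*)·122.1401)/1.19=104.3209; Δ=(125.1429−122.1401)/(648.3584−267.2288)=0.0079; B=V−Δ·S=100.8694
Node (1,0) S=122.0000: V=(p*·89.2373+(1−p*)·65.6004)/1.19=68.3683; Δ=(89.2373−65.6004)/(180.5600−74.4200)=0.2227; B=V−Δ·S=41.1995
Node (1,1) S=296.0000: V=(p*·104.3209+(1−p*)·89.2373)/1.19=83.4395; Δ=(104.3209−89.2373)/(438.0800−180.5600)=0.0586; B=V−Δ·S=66.1020
Node (0,0) S=200.0000: V=(p*·83.4395+(1−p*)·68.3683)/1.19=65.8956; Δ=(83.4395−68.3683)/(296.0000−122.0000)=0.0866; B=V−Δ·S=48.5724
Check: Δ(0,0)·S0 + B(0,0) = 65.8956 = V0.

(0,0): Delta=0.0866 Bond=48.5724
(1,0): Delta=0.2227 Bond=41.1995
(1,1): Delta=0.0586 Bond=66.1020
(2,0): Delta=-0.1746 Bond=78.5918
(2,1): Delta=0.3046 Bond=34.2452
(2,2): Delta=0.0079 Bond=100.8694
(3,0): Delta=-2.5874 Bond=203.0592
(3,1): Delta=0.3227 Bond=38.7567
(3,2): Delta=0.3008 Bond=41.7493
(3,3): Delta=-0.0525 Bond=159.1773
V0=65.8956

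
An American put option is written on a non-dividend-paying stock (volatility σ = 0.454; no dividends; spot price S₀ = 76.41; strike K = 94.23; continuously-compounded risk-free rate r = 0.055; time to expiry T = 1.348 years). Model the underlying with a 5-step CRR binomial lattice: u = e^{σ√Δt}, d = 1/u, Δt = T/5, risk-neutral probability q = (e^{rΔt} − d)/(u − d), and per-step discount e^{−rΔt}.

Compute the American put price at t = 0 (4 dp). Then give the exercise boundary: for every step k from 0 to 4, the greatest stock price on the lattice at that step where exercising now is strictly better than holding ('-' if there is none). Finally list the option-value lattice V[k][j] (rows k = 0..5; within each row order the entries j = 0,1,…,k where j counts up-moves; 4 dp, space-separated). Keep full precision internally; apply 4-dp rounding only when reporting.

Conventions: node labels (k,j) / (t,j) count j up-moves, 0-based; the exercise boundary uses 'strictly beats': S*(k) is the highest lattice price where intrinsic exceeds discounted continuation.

params: Δt=0.26960 u=1.26583 d=0.78999 q=0.47273 e^(-rΔt)=0.98528
t_5 payoffs: 70.7192 56.5578 33.8666 0.0000 0.0000 0.0000
t_4: node(4,0) S=29.7608 payoff=64.4692 vs cont=63.0823 → 64.4692 [stop]  node(4,1) S=47.6867 payoff=46.5433 vs cont=45.1564 → 46.5433 [stop]  node(4,2) S=76.4100 payoff=17.8200 vs cont=17.5939 → 17.8200 [stop]  node(4,3) S=122.4343 payoff=0.0000 vs cont=0.0000 → 0.0000 [wait]  node(4,4) S=196.1806 payoff=0.0000 vs cont=0.0000 → 0.0000 [wait]  ⇒ S*(4)=76.4100
t_3: node(3,0) S=37.6722 payoff=56.5578 vs cont=55.1709 → 56.5578 [stop]  node(3,1) S=60.3634 payoff=33.8666 vs cont=32.4797 → 33.8666 [stop]  node(3,2) S=96.7223 payoff=0.0000 vs cont=9.2576 → 9.2576 [wait]  node(3,3) S=154.9814 payoff=0.0000 vs cont=0.0000 → 0.0000 [wait]  ⇒ S*(3)=60.3634
t_2: node(2,0) S=47.6867 payoff=46.5433 vs cont=45.1564 → 46.5433 [stop]  node(2,1) S=76.4100 payoff=17.8200 vs cont=21.9059 → 21.9059 [wait]  node(2,2) S=122.4343 payoff=0.0000 vs cont=4.8094 → 4.8094 [wait]  ⇒ S*(2)=47.6867
t_1: node(1,0) S=60.3634 payoff=33.8666 vs cont=34.3828 → 34.3828 [wait]  node(1,1) S=96.7223 payoff=0.0000 vs cont=13.6203 → 13.6203 [wait]  ⇒ S*(1)=-
t_0: node(0,0) S=76.4100 payoff=17.8200 vs cont=24.2061 → 24.2061 [wait]  ⇒ S*(0)=-

price = 24.2061
boundary = - - 47.6867 60.3634 76.4100
tree:
24.2061
34.3828 13.6203
46.5433 21.9059 4.8094
56.5578 33.8666 9.2576 0.0000
64.4692 46.5433 17.8200 0.0000 0.0000
70.7192 56.5578 33.8666 0.0000 0.0000 0.0000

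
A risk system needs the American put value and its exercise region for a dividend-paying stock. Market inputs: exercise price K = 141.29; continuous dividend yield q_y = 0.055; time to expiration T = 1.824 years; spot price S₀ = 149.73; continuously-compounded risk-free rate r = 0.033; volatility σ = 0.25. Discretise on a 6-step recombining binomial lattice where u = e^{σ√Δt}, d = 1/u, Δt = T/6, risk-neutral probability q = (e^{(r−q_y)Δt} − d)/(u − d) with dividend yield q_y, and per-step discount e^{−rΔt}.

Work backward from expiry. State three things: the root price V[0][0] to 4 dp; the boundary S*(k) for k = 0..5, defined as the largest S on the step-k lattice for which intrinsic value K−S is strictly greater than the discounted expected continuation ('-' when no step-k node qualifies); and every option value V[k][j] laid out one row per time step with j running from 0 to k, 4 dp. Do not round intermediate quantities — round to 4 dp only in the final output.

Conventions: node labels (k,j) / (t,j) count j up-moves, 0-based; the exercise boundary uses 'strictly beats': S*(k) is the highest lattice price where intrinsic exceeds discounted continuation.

price = 17.0355
boundary = - - - - - 75.1609
tree:
17.0355
24.0987 8.4894
33.0610 13.3113 2.5833
43.6813 20.3808 4.6720 0.0000
55.1422 30.1802 8.4495 0.0000 0.0000
66.1291 42.5025 15.2812 0.0000 0.0000 0.0000
75.8070 55.0209 27.6367 0.0000 0.0000 0.0000 0.0000

Δt=0.30400, u=1.14779, d=0.87124, q=0.44149, disc=e^(-rΔt)=0.99002
k=6 terminal: V=max(K-S,0) → 75.8070 55.0209 27.6367 0.0000 0.0000 0.0000 0.0000
k=5: j=0 S=75.1609 intr=66.1291 cont=65.9650 V=66.1291[EX]; j=1 S=99.0190 intr=42.2710 cont=42.5025 V=42.5025[hold]; j=2 S=130.4504 intr=10.8396 cont=15.2812 V=15.2812[hold]; j=3 S=171.8590 intr=0.0000 cont=0.0000 V=0.0000[hold]; j=4 S=226.4117 intr=0.0000 cont=0.0000 V=0.0000[hold]; j=5 S=298.2810 intr=0.0000 cont=0.0000 V=0.0000[hold]  S*(5)=75.1609
k=4: j=0 S=86.2691 intr=55.0209 cont=55.1422 V=55.1422[hold]; j=1 S=113.6533 intr=27.6367 cont=30.1802 V=30.1802[hold]; j=2 S=149.7300 intr=0.0000 cont=8.4495 V=8.4495[hold]; j=3 S=197.2584 intr=0.0000 cont=0.0000 V=0.0000[hold]; j=4 S=259.8737 intr=0.0000 cont=0.0000 V=0.0000[hold]  S*(4)=-
k=3: j=0 S=99.0190 intr=42.2710 cont=43.6813 V=43.6813[hold]; j=1 S=130.4504 intr=10.8396 cont=20.3808 V=20.3808[hold]; j=2 S=171.8590 intr=0.0000 cont=4.6720 V=4.6720[hold]; j=3 S=226.4117 intr=0.0000 cont=0.0000 V=0.0000[hold]  S*(3)=-
k=2: j=0 S=113.6533 intr=27.6367 cont=33.0610 V=33.0610[hold]; j=1 S=149.7300 intr=0.0000 cont=13.3113 V=13.3113[hold]; j=2 S=197.2584 intr=0.0000 cont=2.5833 V=2.5833[hold]  S*(2)=-
k=1: j=0 S=130.4504 intr=10.8396 cont=24.0987 V=24.0987[hold]; j=1 S=171.8590 intr=0.0000 cont=8.4894 V=8.4894[hold]  S*(1)=-
k=0: j=0 S=149.7300 intr=0.0000 cont=17.0355 V=17.0355[hold]  S*(0)=-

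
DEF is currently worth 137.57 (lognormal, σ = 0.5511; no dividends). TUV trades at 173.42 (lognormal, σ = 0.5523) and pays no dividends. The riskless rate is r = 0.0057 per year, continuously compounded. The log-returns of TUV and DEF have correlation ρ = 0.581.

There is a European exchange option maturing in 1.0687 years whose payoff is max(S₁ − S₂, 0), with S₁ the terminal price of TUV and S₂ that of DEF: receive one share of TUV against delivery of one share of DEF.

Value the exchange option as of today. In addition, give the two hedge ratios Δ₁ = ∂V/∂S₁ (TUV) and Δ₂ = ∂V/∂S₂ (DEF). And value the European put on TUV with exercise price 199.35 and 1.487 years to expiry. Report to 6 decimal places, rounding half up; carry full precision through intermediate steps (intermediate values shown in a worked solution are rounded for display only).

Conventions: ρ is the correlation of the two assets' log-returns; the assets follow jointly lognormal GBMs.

exchange price = 52.961637
Δ1 = 0.759474
Δ2 = -0.572409
price(TUV put K=199.35) = 61.934794

σ_eff = √(σ₁² + σ₂² − 2ρσ₁σ₂) = √(0.5523² + 0.5511² − 2·0.581·0.5523·0.5511) = 0.505040
d₁ = (ln(S₁/S₂) + (q₂ − q₁ + σ_eff²/2)T) / (σ_eff√T) = (ln(173.42/137.57) + (0.0 − 0.0 + 0.127533)·1.0687) / 0.522100 = 0.704612
d₂ = d₁ − σ_eff√T = 0.704612 − 0.522100 = 0.182511
N(d₁) = 0.759474,  N(d₂) = 0.572409
V = S₁·e^{−q₁T}·N(d₁) − S₂·e^{−q₂T}·N(d₂) = 131.707980 − 78.746343 = 52.961637
Δ₁ = e^{−q₁T}·N(d₁) = 0.759474;  Δ₂ = −e^{−q₂T}·N(d₂) = -0.572409
[vanilla: TUV put K=199.35]
σ√T = 0.5523·√1.487 = 0.673489
d₁ = (ln(S/K) + (r+σ²/2)T) / (σ√T) = (ln(173.42/199.35) + (0.0057+0.5523²/2)·1.487) / 0.673489 = (-0.139346 + 0.235270) / 0.673489 = 0.142428
d₂ = d₁ − σ√T = 0.142428 − 0.673489 = -0.531061
e^{−rT} = 0.991560
N(−d₁) = 0.443371,  N(−d₂) = 0.702312
price = K·e^{−rT}·N(−d₂) − S·N(−d₁) = 138.824161 − 76.889367 = 61.934794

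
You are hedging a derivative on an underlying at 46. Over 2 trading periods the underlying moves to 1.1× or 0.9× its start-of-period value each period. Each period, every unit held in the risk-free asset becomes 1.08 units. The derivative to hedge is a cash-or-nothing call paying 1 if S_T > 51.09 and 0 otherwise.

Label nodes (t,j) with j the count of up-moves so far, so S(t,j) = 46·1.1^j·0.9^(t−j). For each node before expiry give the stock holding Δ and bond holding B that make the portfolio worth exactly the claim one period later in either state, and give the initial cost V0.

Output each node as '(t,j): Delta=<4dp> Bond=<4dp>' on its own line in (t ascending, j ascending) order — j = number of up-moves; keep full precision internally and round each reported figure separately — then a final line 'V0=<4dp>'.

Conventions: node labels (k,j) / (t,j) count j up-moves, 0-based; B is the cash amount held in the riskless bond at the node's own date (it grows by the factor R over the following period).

(0,0): Delta=0.0906 Bond=-3.4722
(1,0): Delta=0.0000 Bond=0.0000
(1,1): Delta=0.0988 Bond=-4.1667
V0=0.6944

The replicating-portfolio and risk-neutral prices coincide; use p* = (1.08−0.9)/(1.1−0.9) = 0.9000 for the latter.
At maturity the claim pays: V(2,0)=0.0000, V(2,1)=0.0000, V(2,2)=1.0000
  t=1,j=0: stock 41.4000 → up 45.5400 (V=0.0000), down 37.2600 (V=0.0000). Price 0.0000; hedge Δ=0.0000, bond B=0.0000.
  t=1,j=1: stock 50.6000 → up 55.6600 (V=1.0000), down 45.5400 (V=0.0000). Price 0.8333; hedge Δ=0.0988, bond B=-4.1667.
  t=0,j=0: stock 46.0000 → up 50.6000 (V=0.8333), down 41.4000 (V=0.0000). Price 0.6944; hedge Δ=0.0906, bond B=-3.4722.
Verification: the root portfolio costs Δ(0,0)·S0 + B(0,0) = 0.6944, matching V0.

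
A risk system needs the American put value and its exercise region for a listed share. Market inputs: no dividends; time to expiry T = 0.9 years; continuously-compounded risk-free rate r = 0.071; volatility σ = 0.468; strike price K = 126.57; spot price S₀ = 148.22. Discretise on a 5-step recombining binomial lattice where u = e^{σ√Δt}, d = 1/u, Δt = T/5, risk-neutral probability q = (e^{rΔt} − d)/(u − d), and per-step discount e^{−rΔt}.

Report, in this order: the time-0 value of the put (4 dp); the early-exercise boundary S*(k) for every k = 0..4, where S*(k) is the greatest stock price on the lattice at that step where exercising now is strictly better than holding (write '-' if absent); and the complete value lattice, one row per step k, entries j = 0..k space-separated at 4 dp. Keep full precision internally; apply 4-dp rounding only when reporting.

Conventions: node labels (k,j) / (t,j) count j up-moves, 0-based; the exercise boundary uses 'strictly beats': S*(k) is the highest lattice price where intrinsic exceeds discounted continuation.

price = 12.0222
boundary = - - - 81.6981 99.6423
tree:
12.0222
19.2956 4.5478
30.0565 8.2776 0.6717
44.8719 14.9801 1.3153 0.0000
59.5846 26.9277 2.5753 0.0000 0.0000
71.6477 44.8719 5.0423 0.0000 0.0000 0.0000

Δt=0.18000  u=1.21964  d=0.81991  q=0.48270  discount=0.98730
step 5 (expiry): payoffs max(K−S,0) = 71.6477 44.8719 5.0423 0.0000 0.0000 0.0000
step 4: (k=4,j=0): S=66.9854, K−S=59.5846, hold=57.9773 ⇒ V=59.5846 exercise | (k=4,j=1): S=99.6423, K−S=26.9277, hold=25.3205 ⇒ V=26.9277 exercise | (k=4,j=2): S=148.2200, K−S=0.0000, hold=2.5753 ⇒ V=2.5753 continue | (k=4,j=3): S=220.4804, K−S=0.0000, hold=0.0000 ⇒ V=0.0000 continue | (k=4,j=4): S=327.9693, K−S=0.0000, hold=0.0000 ⇒ V=0.0000 continue  boundary S*=99.6423
step 3: (k=3,j=0): S=81.6981, K−S=44.8719, hold=43.2646 ⇒ V=44.8719 exercise | (k=3,j=1): S=121.5277, K−S=5.0423, hold=14.9801 ⇒ V=14.9801 continue | (k=3,j=2): S=180.7750, K−S=0.0000, hold=1.3153 ⇒ V=1.3153 continue | (k=3,j=3): S=268.9067, K−S=0.0000, hold=0.0000 ⇒ V=0.0000 continue  boundary S*=81.6981
step 2: (k=2,j=0): S=99.6423, K−S=26.9277, hold=30.0565 ⇒ V=30.0565 continue | (k=2,j=1): S=148.2200, K−S=0.0000, hold=8.2776 ⇒ V=8.2776 continue | (k=2,j=2): S=220.4804, K−S=0.0000, hold=0.6717 ⇒ V=0.6717 continue  boundary S*=-
step 1: (k=1,j=0): S=121.5277, K−S=5.0423, hold=19.2956 ⇒ V=19.2956 continue | (k=1,j=1): S=180.7750, K−S=0.0000, hold=4.5478 ⇒ V=4.5478 continue  boundary S*=-
step 0: (k=0,j=0): S=148.2200, K−S=0.0000, hold=12.0222 ⇒ V=12.0222 continue  boundary S*=-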